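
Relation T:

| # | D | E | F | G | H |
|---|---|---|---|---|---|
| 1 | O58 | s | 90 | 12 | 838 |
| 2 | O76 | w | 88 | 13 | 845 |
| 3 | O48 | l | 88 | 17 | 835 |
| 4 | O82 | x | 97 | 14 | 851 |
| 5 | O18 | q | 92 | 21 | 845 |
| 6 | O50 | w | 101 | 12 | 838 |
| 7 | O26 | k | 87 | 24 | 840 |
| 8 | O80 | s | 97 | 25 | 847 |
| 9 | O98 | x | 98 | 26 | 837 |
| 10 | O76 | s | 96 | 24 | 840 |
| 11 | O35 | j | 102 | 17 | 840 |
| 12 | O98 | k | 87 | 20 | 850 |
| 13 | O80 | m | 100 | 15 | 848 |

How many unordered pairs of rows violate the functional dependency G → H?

1

G=12: all 2 rows agree on H — 0 pairs.
G=17: violating pairs (3,11) — 1 pair.
G=24: all 2 rows agree on H — 0 pairs.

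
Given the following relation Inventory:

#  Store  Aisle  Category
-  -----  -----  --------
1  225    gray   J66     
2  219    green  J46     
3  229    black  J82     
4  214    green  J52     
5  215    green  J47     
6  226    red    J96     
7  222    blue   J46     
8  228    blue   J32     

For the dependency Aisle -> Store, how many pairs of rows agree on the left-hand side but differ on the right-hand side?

4

Aisle=green: violating pairs (2,4), (2,5), (4,5) — 3 pairs.
Aisle=blue: violating pairs (7,8) — 1 pair.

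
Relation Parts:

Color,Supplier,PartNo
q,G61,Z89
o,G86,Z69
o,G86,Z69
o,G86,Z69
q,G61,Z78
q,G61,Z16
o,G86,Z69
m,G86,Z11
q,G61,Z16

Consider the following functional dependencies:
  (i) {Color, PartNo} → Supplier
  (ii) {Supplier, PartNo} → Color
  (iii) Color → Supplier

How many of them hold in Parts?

3

(i) {Color, PartNo} → Supplier: every LHS value maps to a single RHS value — holds.
(ii) {Supplier, PartNo} → Color: every LHS value maps to a single RHS value — holds.
(iii) Color → Supplier: every LHS value maps to a single RHS value — holds.
3 of the 3 dependencies hold.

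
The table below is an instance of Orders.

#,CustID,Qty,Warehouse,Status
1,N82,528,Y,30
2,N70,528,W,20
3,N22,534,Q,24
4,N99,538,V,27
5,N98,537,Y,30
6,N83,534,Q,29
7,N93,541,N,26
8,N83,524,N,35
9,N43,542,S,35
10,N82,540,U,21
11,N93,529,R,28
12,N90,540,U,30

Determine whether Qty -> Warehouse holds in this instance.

No

Qty=528: rows 1, 2 → Warehouse takes values {Y, W} — violation
Qty=534: rows 3, 6 → Warehouse = Q, Q ✓
Qty=538: row 4 → Warehouse = V ✓
Qty=537: row 5 → Warehouse = Y ✓
Qty=541: row 7 → Warehouse = N ✓
Qty=524: row 8 → Warehouse = N ✓
Qty=542: row 9 → Warehouse = S ✓
Qty=540: rows 10, 12 → Warehouse = U, U ✓
Qty=529: row 11 → Warehouse = R ✓
Two rows agree on Qty but differ on Warehouse, so Qty -> Warehouse does not hold.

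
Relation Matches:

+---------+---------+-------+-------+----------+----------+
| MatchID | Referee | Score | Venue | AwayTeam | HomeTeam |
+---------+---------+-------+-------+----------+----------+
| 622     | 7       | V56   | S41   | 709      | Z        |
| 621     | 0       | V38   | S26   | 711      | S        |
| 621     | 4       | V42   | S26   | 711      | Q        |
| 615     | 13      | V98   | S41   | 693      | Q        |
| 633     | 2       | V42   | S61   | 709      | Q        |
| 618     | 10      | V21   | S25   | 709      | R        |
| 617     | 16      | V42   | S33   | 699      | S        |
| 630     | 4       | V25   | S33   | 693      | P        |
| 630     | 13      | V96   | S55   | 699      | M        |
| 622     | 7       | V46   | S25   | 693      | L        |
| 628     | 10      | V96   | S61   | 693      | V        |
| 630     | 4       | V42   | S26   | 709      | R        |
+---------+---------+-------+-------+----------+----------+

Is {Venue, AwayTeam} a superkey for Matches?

No

Two distinct rows share (Venue=S26, AwayTeam=711), so {Venue, AwayTeam} does not determine every attribute — not a superkey.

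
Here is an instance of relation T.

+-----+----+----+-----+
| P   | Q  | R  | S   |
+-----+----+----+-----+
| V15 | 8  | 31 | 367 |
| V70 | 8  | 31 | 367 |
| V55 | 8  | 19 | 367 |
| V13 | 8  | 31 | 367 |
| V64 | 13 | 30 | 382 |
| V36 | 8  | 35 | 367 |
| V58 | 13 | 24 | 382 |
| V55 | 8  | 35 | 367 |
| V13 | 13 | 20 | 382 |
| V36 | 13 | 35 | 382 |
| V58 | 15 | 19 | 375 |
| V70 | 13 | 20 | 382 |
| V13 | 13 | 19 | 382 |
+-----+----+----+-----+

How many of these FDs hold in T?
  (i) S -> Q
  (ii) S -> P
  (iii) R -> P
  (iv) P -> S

(i) S -> Q: every LHS value maps to a single RHS value — holds.
(ii) S -> P: S=367: 6 rows → P takes values {V15, V70, V55, V13, V36} — violation; S=382: 6 rows → P takes values {V64, V58, V13, V36, V70} — violation — fails.
(iii) R -> P: R=31: 3 rows → P takes values {V15, V70, V13} — violation; R=19: 3 rows → P takes values {V55, V58, V13} — violation; R=35: 3 rows → P takes values {V36, V55} — violation; R=20: 2 rows → P takes values {V13, V70} — violation — fails.
(iv) P -> S: P=V70: 2 rows → S takes values {367, 382} — violation; P=V13: 3 rows → S takes values {367, 382} — violation; P=V36: 2 rows → S takes values {367, 382} — violation; P=V58: 2 rows → S takes values {382, 375} — violation — fails.
1 of the 4 dependencies holds.

1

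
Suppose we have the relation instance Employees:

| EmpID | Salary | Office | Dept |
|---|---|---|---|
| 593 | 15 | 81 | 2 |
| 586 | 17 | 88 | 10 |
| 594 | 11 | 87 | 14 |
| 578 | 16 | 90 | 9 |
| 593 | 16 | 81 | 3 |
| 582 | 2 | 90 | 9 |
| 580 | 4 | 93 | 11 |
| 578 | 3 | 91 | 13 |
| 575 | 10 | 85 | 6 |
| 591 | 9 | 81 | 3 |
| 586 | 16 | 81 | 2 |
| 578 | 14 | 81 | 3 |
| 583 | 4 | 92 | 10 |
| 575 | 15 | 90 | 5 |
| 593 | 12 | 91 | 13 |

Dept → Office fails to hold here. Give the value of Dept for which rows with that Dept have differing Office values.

Dept=2: 2 rows → Office = 81, 81 ✓
Dept=10: 2 rows → Office takes values {88, 92} — violation
Dept=14: 1 row → Office = 87 ✓
Dept=9: 2 rows → Office = 90, 90 ✓
Dept=3: 3 rows → Office = 81, 81, 81 ✓
Dept=11: 1 row → Office = 93 ✓
Dept=13: 2 rows → Office = 91, 91 ✓
Dept=6: 1 row → Office = 85 ✓
Dept=5: 1 row → Office = 90 ✓
The only Dept value with inconsistent Office is Dept=10.

10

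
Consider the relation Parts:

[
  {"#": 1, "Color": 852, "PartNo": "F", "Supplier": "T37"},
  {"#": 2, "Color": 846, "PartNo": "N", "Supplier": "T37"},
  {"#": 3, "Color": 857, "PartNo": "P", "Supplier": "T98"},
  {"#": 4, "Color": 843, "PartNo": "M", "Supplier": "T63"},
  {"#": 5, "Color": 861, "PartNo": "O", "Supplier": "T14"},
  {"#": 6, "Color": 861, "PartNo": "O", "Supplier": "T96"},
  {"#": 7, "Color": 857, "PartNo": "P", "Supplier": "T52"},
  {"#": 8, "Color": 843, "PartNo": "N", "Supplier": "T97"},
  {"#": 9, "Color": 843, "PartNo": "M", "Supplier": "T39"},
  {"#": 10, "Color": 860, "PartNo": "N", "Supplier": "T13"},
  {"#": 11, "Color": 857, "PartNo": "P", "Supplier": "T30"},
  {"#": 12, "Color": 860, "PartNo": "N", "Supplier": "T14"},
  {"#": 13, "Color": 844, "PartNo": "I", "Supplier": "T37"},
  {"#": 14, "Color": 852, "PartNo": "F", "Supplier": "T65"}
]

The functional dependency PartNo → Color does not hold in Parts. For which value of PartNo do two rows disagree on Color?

N

PartNo=F: rows 1, 14 → Color = 852, 852 ✓
PartNo=N: rows 2, 8, 10, 12 → Color takes values {846, 843, 860} — violation
PartNo=P: rows 3, 7, 11 → Color = 857, 857, 857 ✓
PartNo=M: rows 4, 9 → Color = 843, 843 ✓
PartNo=O: rows 5, 6 → Color = 861, 861 ✓
PartNo=I: row 13 → Color = 844 ✓
The only PartNo value with inconsistent Color is PartNo=N.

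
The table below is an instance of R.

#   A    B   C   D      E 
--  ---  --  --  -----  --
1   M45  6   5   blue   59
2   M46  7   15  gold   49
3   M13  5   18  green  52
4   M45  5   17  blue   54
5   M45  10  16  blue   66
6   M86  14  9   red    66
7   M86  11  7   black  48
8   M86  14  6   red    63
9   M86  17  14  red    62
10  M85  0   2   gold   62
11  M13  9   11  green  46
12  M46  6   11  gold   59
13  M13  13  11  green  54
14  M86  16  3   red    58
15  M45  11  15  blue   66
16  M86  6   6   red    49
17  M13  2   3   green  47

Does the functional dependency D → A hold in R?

No

D=blue: rows 1, 4, 5, 15 → A = M45, M45, M45, M45 ✓
D=gold: rows 2, 10, 12 → A takes values {M46, M85} — violation
D=green: rows 3, 11, 13, 17 → A = M13, M13, M13, M13 ✓
D=red: rows 6, 8, 9, 14, 16 → A = M86, M86, M86, M86, M86 ✓
D=black: row 7 → A = M86 ✓
Two rows agree on D but differ on A, so D → A does not hold.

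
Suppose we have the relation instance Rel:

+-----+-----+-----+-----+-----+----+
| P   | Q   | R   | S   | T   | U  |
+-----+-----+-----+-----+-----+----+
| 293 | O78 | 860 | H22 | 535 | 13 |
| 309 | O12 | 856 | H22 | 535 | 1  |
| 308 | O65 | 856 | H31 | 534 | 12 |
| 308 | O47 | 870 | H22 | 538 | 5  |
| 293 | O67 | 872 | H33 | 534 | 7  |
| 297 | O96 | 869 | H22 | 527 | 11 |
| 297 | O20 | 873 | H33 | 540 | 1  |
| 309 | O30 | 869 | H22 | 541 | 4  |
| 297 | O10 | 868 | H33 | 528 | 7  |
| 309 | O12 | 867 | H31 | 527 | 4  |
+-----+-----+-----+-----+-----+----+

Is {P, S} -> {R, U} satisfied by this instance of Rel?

(P=293, S=H22): 1 row → {R,U} = (860, 13) ✓
(P=309, S=H22): 2 rows → {R,U} takes values {(856, 1), (869, 4)} — violation
(P=308, S=H31): 1 row → {R,U} = (856, 12) ✓
(P=308, S=H22): 1 row → {R,U} = (870, 5) ✓
(P=293, S=H33): 1 row → {R,U} = (872, 7) ✓
(P=297, S=H22): 1 row → {R,U} = (869, 11) ✓
(P=297, S=H33): 2 rows → {R,U} takes values {(873, 1), (868, 7)} — violation
(P=309, S=H31): 1 row → {R,U} = (867, 4) ✓
Two rows agree on {P, S} but differ on {R, U}, so {P, S} -> {R, U} does not hold.

No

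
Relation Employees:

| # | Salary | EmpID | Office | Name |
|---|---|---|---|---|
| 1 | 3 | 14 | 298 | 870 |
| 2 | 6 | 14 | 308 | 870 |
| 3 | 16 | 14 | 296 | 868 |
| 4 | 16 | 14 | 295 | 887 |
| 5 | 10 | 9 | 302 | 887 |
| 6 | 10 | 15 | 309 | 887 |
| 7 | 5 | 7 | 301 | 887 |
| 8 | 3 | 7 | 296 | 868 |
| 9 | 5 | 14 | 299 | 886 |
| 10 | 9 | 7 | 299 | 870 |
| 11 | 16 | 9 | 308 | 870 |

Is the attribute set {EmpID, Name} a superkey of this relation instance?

No

Rows 1 and 2 have the same {EmpID, Name} value (EmpID=14, Name=870) but are distinct tuples, so {EmpID, Name} does not determine every attribute — not a superkey.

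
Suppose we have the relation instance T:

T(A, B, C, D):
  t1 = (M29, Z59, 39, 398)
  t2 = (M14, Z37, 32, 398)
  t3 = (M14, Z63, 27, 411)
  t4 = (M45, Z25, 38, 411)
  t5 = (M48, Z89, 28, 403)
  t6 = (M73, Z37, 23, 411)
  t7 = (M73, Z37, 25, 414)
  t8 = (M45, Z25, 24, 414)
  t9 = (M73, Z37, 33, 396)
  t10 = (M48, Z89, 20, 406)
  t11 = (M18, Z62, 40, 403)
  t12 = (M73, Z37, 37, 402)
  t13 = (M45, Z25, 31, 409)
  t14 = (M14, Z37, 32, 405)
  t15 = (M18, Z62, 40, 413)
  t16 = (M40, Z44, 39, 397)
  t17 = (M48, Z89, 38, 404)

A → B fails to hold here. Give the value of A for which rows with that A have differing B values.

M14

A=M29: row 1 → B = Z59 ✓
A=M14: rows 2, 3, 14 → B takes values {Z37, Z63} — violation
A=M45: rows 4, 8, 13 → B = Z25, Z25, Z25 ✓
A=M48: rows 5, 10, 17 → B = Z89, Z89, Z89 ✓
A=M73: rows 6, 7, 9, 12 → B = Z37, Z37, Z37, Z37 ✓
A=M18: rows 11, 15 → B = Z62, Z62 ✓
A=M40: row 16 → B = Z44 ✓
The only A value with inconsistent B is A=M14.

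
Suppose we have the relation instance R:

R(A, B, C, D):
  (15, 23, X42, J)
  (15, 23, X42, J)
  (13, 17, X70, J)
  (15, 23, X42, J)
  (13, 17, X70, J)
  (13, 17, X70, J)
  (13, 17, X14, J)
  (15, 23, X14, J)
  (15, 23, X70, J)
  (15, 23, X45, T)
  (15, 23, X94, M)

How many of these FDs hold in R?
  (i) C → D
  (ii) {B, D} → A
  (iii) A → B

(i) C → D: every LHS value maps to a single RHS value — holds.
(ii) {B, D} → A: every LHS value maps to a single RHS value — holds.
(iii) A → B: every LHS value maps to a single RHS value — holds.
3 of the 3 dependencies hold.

3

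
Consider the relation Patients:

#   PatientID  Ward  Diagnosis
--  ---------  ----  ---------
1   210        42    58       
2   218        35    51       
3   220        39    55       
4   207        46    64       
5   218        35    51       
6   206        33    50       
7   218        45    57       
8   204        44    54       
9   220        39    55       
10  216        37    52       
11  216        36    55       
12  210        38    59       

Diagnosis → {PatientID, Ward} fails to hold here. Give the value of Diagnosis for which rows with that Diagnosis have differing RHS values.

55

Diagnosis=58: row 1 → {PatientID,Ward} = (210, 42) ✓
Diagnosis=51: rows 2, 5 → {PatientID,Ward} = (218, 35), (218, 35) ✓
Diagnosis=55: rows 3, 9, 11 → {PatientID,Ward} takes values {(220, 39), (216, 36)} — violation
Diagnosis=64: row 4 → {PatientID,Ward} = (207, 46) ✓
Diagnosis=50: row 6 → {PatientID,Ward} = (206, 33) ✓
Diagnosis=57: row 7 → {PatientID,Ward} = (218, 45) ✓
Diagnosis=54: row 8 → {PatientID,Ward} = (204, 44) ✓
Diagnosis=52: row 10 → {PatientID,Ward} = (216, 37) ✓
Diagnosis=59: row 12 → {PatientID,Ward} = (210, 38) ✓
The only Diagnosis value with inconsistent RHS is Diagnosis=55.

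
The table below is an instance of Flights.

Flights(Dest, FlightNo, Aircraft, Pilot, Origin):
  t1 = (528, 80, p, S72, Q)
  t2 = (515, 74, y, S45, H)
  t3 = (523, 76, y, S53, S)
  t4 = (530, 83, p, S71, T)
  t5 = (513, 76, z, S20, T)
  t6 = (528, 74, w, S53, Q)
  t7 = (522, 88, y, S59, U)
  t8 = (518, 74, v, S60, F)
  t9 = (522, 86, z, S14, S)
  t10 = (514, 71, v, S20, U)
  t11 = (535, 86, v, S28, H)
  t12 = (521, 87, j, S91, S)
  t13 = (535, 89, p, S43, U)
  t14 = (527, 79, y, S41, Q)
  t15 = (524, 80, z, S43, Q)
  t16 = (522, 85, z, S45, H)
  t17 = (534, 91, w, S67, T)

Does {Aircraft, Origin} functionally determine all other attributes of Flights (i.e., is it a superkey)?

Yes

All 17 rows have distinct {Aircraft, Origin} values, so {Aircraft, Origin} → (all attributes) holds and {Aircraft, Origin} is a superkey.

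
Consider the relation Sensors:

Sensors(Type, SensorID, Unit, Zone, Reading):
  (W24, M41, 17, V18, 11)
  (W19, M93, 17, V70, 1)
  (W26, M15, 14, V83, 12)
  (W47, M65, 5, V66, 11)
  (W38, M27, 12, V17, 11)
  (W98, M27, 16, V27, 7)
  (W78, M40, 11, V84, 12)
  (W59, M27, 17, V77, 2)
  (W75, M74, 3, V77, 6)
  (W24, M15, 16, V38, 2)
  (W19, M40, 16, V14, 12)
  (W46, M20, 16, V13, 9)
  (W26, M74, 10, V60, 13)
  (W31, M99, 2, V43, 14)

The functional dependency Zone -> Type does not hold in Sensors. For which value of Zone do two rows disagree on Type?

V77

Zone=V18: 1 row → Type = W24 ✓
Zone=V70: 1 row → Type = W19 ✓
Zone=V83: 1 row → Type = W26 ✓
Zone=V66: 1 row → Type = W47 ✓
Zone=V17: 1 row → Type = W38 ✓
Zone=V27: 1 row → Type = W98 ✓
Zone=V84: 1 row → Type = W78 ✓
Zone=V77: 2 rows → Type takes values {W59, W75} — violation
Zone=V38: 1 row → Type = W24 ✓
Zone=V14: 1 row → Type = W19 ✓
Zone=V13: 1 row → Type = W46 ✓
Zone=V60: 1 row → Type = W26 ✓
Zone=V43: 1 row → Type = W31 ✓
The only Zone value with inconsistent Type is Zone=V77.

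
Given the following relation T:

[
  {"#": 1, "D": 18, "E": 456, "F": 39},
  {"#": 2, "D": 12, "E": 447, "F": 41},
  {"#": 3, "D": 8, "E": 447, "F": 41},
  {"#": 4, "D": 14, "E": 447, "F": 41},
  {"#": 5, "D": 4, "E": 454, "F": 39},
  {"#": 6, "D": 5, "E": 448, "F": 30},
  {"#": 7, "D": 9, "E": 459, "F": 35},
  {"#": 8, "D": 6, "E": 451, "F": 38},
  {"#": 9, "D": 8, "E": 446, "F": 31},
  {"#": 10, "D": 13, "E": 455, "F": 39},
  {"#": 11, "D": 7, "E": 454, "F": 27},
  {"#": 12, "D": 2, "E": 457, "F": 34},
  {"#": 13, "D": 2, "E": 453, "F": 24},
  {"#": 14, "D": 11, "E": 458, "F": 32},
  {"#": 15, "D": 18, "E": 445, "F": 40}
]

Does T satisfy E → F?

No

E=456: row 1 → F = 39 ✓
E=447: rows 2, 3, 4 → F = 41, 41, 41 ✓
E=454: rows 5, 11 → F takes values {39, 27} — violation
E=448: row 6 → F = 30 ✓
E=459: row 7 → F = 35 ✓
E=451: row 8 → F = 38 ✓
E=446: row 9 → F = 31 ✓
E=455: row 10 → F = 39 ✓
E=457: row 12 → F = 34 ✓
E=453: row 13 → F = 24 ✓
E=458: row 14 → F = 32 ✓
E=445: row 15 → F = 40 ✓
Two rows agree on E but differ on F, so E → F does not hold.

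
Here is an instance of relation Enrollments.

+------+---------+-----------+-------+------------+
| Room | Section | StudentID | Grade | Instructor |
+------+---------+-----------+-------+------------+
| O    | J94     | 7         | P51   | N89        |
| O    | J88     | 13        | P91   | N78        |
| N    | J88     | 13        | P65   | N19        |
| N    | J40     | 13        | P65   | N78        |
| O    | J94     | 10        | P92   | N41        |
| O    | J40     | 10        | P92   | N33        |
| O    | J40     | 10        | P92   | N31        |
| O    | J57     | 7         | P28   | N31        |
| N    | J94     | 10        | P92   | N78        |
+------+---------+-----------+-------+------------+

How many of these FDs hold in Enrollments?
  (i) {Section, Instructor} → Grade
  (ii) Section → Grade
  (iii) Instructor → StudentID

1

(i) {Section, Instructor} → Grade: every LHS value maps to a single RHS value — holds.
(ii) Section → Grade: Section=J94: 3 rows → Grade takes values {P51, P92} — violation; Section=J88: 2 rows → Grade takes values {P91, P65} — violation; Section=J40: 3 rows → Grade takes values {P65, P92} — violation — fails.
(iii) Instructor → StudentID: Instructor=N78: 3 rows → StudentID takes values {13, 10} — violation; Instructor=N31: 2 rows → StudentID takes values {10, 7} — violation — fails.
1 of the 3 dependencies holds.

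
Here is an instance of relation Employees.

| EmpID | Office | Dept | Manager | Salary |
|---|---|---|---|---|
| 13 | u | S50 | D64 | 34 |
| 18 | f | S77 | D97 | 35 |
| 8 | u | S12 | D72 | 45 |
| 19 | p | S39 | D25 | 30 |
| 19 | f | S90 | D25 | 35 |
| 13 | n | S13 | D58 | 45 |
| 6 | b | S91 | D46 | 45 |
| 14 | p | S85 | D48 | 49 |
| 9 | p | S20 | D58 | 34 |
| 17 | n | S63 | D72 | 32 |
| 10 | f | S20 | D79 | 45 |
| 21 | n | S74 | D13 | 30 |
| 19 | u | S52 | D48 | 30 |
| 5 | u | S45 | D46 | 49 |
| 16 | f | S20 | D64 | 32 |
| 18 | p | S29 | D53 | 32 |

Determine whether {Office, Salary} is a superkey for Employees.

No

Two distinct rows share (Office=f, Salary=35), so {Office, Salary} does not determine every attribute — not a superkey.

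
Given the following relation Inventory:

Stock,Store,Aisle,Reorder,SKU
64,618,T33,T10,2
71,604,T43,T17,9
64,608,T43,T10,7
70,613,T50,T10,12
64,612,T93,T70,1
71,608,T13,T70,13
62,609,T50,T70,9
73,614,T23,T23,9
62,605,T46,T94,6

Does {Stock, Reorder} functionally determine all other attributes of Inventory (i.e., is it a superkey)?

No

Two distinct rows share (Stock=64, Reorder=T10), so {Stock, Reorder} does not determine every attribute — not a superkey.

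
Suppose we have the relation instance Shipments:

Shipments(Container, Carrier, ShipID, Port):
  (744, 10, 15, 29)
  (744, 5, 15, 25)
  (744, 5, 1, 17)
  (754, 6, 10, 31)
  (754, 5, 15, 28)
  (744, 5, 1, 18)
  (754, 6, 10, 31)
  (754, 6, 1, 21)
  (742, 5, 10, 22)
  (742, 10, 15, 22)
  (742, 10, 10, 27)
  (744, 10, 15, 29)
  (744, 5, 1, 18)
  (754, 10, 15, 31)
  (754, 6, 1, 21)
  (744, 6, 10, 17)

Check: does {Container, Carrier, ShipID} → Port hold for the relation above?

(Container=744, Carrier=10, ShipID=15): 2 rows → Port = 29, 29 ✓
(Container=744, Carrier=5, ShipID=15): 1 row → Port = 25 ✓
(Container=744, Carrier=5, ShipID=1): 3 rows → Port takes values {17, 18} — violation
(Container=754, Carrier=6, ShipID=10): 2 rows → Port = 31, 31 ✓
(Container=754, Carrier=5, ShipID=15): 1 row → Port = 28 ✓
(Container=754, Carrier=6, ShipID=1): 2 rows → Port = 21, 21 ✓
(Container=742, Carrier=5, ShipID=10): 1 row → Port = 22 ✓
(Container=742, Carrier=10, ShipID=15): 1 row → Port = 22 ✓
(Container=742, Carrier=10, ShipID=10): 1 row → Port = 27 ✓
(Container=754, Carrier=10, ShipID=15): 1 row → Port = 31 ✓
(Container=744, Carrier=6, ShipID=10): 1 row → Port = 17 ✓
Two rows agree on {Container, Carrier, ShipID} but differ on Port, so {Container, Carrier, ShipID} → Port does not hold.

No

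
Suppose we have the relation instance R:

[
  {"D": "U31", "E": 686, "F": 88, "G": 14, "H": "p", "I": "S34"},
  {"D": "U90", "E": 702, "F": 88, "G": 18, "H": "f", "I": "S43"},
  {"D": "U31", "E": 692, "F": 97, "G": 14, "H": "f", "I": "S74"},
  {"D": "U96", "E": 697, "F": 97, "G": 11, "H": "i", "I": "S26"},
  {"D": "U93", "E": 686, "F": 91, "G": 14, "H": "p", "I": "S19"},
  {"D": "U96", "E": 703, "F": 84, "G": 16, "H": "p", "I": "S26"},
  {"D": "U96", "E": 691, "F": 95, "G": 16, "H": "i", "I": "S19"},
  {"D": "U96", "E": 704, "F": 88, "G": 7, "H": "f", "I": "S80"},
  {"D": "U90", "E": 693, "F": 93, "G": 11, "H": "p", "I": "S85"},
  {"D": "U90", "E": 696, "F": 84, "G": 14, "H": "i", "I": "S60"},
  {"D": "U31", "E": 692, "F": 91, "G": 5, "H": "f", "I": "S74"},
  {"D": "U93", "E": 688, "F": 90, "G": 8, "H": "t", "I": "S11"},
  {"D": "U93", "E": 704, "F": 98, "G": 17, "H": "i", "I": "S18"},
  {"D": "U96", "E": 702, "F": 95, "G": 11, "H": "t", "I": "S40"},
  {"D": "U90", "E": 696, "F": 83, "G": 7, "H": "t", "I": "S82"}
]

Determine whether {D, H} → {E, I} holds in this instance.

(D=U31, H=p): 1 row → {E,I} = (686, S34) ✓
(D=U90, H=f): 1 row → {E,I} = (702, S43) ✓
(D=U31, H=f): 2 rows → {E,I} = (692, S74), (692, S74) ✓
(D=U96, H=i): 2 rows → {E,I} takes values {(697, S26), (691, S19)} — violation
(D=U93, H=p): 1 row → {E,I} = (686, S19) ✓
(D=U96, H=p): 1 row → {E,I} = (703, S26) ✓
(D=U96, H=f): 1 row → {E,I} = (704, S80) ✓
(D=U90, H=p): 1 row → {E,I} = (693, S85) ✓
(D=U90, H=i): 1 row → {E,I} = (696, S60) ✓
(D=U93, H=t): 1 row → {E,I} = (688, S11) ✓
(D=U93, H=i): 1 row → {E,I} = (704, S18) ✓
(D=U96, H=t): 1 row → {E,I} = (702, S40) ✓
(D=U90, H=t): 1 row → {E,I} = (696, S82) ✓
Two rows agree on {D, H} but differ on {E, I}, so {D, H} → {E, I} does not hold.

No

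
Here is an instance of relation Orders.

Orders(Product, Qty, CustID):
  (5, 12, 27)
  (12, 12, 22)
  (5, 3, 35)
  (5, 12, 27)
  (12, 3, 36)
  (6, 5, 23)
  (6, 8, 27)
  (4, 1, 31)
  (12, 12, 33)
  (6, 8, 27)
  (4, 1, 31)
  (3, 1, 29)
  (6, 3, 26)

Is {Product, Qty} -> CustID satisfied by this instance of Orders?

(Product=5, Qty=12): 2 rows → CustID = 27, 27 ✓
(Product=12, Qty=12): 2 rows → CustID takes values {22, 33} — violation
(Product=5, Qty=3): 1 row → CustID = 35 ✓
(Product=12, Qty=3): 1 row → CustID = 36 ✓
(Product=6, Qty=5): 1 row → CustID = 23 ✓
(Product=6, Qty=8): 2 rows → CustID = 27, 27 ✓
(Product=4, Qty=1): 2 rows → CustID = 31, 31 ✓
(Product=3, Qty=1): 1 row → CustID = 29 ✓
(Product=6, Qty=3): 1 row → CustID = 26 ✓
Two rows agree on {Product, Qty} but differ on CustID, so {Product, Qty} -> CustID does not hold.

No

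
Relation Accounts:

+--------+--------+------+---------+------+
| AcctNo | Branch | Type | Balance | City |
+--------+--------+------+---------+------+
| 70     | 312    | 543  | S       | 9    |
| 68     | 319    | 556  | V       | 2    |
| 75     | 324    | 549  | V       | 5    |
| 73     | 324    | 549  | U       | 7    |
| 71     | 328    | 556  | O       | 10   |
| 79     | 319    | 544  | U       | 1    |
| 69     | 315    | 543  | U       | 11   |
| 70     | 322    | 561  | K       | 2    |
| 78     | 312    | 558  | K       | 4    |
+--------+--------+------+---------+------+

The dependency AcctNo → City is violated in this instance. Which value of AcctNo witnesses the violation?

70

AcctNo=70: 2 rows → City takes values {9, 2} — violation
AcctNo=68: 1 row → City = 2 ✓
AcctNo=75: 1 row → City = 5 ✓
AcctNo=73: 1 row → City = 7 ✓
AcctNo=71: 1 row → City = 10 ✓
AcctNo=79: 1 row → City = 1 ✓
AcctNo=69: 1 row → City = 11 ✓
AcctNo=78: 1 row → City = 4 ✓
The only AcctNo value with inconsistent City is AcctNo=70.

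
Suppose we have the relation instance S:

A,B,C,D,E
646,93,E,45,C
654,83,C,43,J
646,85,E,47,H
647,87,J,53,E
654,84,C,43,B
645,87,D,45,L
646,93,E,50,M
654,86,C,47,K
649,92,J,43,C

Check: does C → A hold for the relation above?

No

C=E: 3 rows → A = 646, 646, 646 ✓
C=C: 3 rows → A = 654, 654, 654 ✓
C=J: 2 rows → A takes values {647, 649} — violation
C=D: 1 row → A = 645 ✓
Two rows agree on C but differ on A, so C → A does not hold.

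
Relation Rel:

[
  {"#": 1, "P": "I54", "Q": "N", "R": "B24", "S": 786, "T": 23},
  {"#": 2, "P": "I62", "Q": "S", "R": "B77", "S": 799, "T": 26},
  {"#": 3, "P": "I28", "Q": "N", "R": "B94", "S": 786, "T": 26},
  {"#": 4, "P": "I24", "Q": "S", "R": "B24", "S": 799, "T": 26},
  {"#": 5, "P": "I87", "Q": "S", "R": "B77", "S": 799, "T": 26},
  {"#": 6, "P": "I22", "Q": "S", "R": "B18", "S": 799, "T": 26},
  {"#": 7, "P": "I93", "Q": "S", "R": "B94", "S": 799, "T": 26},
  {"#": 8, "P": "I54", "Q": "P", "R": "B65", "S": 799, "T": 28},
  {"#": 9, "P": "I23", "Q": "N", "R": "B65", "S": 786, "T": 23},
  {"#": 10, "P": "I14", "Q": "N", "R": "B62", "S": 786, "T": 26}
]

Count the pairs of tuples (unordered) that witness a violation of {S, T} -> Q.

(S=786, T=23): all 2 rows agree on Q — 0 pairs.
(S=799, T=26): all 5 rows agree on Q — 0 pairs.
(S=786, T=26): all 2 rows agree on Q — 0 pairs.

0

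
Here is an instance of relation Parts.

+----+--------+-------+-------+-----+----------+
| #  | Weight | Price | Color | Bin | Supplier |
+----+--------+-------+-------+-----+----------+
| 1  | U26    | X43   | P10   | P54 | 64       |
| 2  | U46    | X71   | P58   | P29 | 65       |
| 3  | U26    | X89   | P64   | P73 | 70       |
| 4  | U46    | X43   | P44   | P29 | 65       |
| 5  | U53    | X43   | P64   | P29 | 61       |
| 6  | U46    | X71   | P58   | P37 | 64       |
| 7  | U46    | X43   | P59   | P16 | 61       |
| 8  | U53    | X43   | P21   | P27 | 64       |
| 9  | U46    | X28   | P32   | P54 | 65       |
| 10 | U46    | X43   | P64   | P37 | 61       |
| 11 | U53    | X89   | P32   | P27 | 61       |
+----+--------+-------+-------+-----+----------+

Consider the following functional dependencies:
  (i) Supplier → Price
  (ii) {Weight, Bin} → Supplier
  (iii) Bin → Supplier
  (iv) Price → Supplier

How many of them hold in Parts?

0

(i) Supplier → Price: Supplier=64: rows 1, 6, 8 → Price takes values {X43, X71} — violation; Supplier=65: rows 2, 4, 9 → Price takes values {X71, X43, X28} — violation; Supplier=61: rows 5, 7, 10, 11 → Price takes values {X43, X89} — violation — fails.
(ii) {Weight, Bin} → Supplier: (Weight=U46, Bin=P37): rows 6, 10 → Supplier takes values {64, 61} — violation; (Weight=U53, Bin=P27): rows 8, 11 → Supplier takes values {64, 61} — violation — fails.
(iii) Bin → Supplier: Bin=P54: rows 1, 9 → Supplier takes values {64, 65} — violation; Bin=P29: rows 2, 4, 5 → Supplier takes values {65, 61} — violation; Bin=P37: rows 6, 10 → Supplier takes values {64, 61} — violation; Bin=P27: rows 8, 11 → Supplier takes values {64, 61} — violation — fails.
(iv) Price → Supplier: Price=X43: rows 1, 4, 5, 7, 8, 10 → Supplier takes values {64, 65, 61} — violation; Price=X71: rows 2, 6 → Supplier takes values {65, 64} — violation; Price=X89: rows 3, 11 → Supplier takes values {70, 61} — violation — fails.
None of the 4 dependencies hold.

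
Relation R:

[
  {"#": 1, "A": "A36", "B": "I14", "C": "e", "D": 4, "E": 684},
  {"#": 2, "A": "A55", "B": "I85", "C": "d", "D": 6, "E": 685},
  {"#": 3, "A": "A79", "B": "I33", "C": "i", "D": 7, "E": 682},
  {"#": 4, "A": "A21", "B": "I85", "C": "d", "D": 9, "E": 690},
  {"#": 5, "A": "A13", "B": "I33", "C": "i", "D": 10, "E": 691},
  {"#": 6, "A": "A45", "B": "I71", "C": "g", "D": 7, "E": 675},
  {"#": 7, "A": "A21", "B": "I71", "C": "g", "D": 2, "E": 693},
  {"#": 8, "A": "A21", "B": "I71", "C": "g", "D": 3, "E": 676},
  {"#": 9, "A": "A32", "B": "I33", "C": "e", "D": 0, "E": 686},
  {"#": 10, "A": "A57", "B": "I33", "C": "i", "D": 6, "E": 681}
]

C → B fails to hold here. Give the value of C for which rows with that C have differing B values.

e

C=e: rows 1, 9 → B takes values {I14, I33} — violation
C=d: rows 2, 4 → B = I85, I85 ✓
C=i: rows 3, 5, 10 → B = I33, I33, I33 ✓
C=g: rows 6, 7, 8 → B = I71, I71, I71 ✓
The only C value with inconsistent B is C=e.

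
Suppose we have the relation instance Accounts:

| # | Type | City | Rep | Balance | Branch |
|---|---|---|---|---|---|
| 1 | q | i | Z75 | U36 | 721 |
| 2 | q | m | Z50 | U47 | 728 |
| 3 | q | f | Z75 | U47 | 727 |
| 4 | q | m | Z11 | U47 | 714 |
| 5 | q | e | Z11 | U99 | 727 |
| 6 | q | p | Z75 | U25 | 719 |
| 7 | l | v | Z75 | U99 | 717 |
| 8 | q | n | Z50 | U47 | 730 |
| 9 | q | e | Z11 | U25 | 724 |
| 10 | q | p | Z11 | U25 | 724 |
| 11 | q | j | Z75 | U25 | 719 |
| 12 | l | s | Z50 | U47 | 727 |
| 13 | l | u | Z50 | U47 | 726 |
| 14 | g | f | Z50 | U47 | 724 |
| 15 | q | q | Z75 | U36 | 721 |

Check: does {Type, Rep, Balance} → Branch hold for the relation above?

(Type=q, Rep=Z75, Balance=U36): rows 1, 15 → Branch = 721, 721 ✓
(Type=q, Rep=Z50, Balance=U47): rows 2, 8 → Branch takes values {728, 730} — violation
(Type=q, Rep=Z75, Balance=U47): row 3 → Branch = 727 ✓
(Type=q, Rep=Z11, Balance=U47): row 4 → Branch = 714 ✓
(Type=q, Rep=Z11, Balance=U99): row 5 → Branch = 727 ✓
(Type=q, Rep=Z75, Balance=U25): rows 6, 11 → Branch = 719, 719 ✓
(Type=l, Rep=Z75, Balance=U99): row 7 → Branch = 717 ✓
(Type=q, Rep=Z11, Balance=U25): rows 9, 10 → Branch = 724, 724 ✓
(Type=l, Rep=Z50, Balance=U47): rows 12, 13 → Branch takes values {727, 726} — violation
(Type=g, Rep=Z50, Balance=U47): row 14 → Branch = 724 ✓
Two rows agree on {Type, Rep, Balance} but differ on Branch, so {Type, Rep, Balance} → Branch does not hold.

No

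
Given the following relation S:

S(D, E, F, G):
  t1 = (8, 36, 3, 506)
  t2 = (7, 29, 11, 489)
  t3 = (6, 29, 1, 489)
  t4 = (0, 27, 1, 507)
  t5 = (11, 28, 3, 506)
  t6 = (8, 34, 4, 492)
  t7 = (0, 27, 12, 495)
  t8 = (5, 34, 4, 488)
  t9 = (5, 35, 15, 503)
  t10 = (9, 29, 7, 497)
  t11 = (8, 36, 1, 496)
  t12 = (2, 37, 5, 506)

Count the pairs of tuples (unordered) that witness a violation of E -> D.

E=36: all 2 rows agree on D — 0 pairs.
E=29: violating pairs (2,3), (2,10), (3,10) — 3 pairs.
E=27: all 2 rows agree on D — 0 pairs.
E=34: violating pairs (6,8) — 1 pair.

4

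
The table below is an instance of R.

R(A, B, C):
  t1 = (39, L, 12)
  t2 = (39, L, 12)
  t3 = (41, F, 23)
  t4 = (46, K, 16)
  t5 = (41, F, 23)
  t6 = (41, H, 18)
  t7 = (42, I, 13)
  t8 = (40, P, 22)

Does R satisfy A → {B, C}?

A=39: rows 1, 2 → {B,C} = (L, 12), (L, 12) ✓
A=41: rows 3, 5, 6 → {B,C} takes values {(F, 23), (H, 18)} — violation
A=46: row 4 → {B,C} = (K, 16) ✓
A=42: row 7 → {B,C} = (I, 13) ✓
A=40: row 8 → {B,C} = (P, 22) ✓
Two rows agree on A but differ on {B, C}, so A → {B, C} does not hold.

No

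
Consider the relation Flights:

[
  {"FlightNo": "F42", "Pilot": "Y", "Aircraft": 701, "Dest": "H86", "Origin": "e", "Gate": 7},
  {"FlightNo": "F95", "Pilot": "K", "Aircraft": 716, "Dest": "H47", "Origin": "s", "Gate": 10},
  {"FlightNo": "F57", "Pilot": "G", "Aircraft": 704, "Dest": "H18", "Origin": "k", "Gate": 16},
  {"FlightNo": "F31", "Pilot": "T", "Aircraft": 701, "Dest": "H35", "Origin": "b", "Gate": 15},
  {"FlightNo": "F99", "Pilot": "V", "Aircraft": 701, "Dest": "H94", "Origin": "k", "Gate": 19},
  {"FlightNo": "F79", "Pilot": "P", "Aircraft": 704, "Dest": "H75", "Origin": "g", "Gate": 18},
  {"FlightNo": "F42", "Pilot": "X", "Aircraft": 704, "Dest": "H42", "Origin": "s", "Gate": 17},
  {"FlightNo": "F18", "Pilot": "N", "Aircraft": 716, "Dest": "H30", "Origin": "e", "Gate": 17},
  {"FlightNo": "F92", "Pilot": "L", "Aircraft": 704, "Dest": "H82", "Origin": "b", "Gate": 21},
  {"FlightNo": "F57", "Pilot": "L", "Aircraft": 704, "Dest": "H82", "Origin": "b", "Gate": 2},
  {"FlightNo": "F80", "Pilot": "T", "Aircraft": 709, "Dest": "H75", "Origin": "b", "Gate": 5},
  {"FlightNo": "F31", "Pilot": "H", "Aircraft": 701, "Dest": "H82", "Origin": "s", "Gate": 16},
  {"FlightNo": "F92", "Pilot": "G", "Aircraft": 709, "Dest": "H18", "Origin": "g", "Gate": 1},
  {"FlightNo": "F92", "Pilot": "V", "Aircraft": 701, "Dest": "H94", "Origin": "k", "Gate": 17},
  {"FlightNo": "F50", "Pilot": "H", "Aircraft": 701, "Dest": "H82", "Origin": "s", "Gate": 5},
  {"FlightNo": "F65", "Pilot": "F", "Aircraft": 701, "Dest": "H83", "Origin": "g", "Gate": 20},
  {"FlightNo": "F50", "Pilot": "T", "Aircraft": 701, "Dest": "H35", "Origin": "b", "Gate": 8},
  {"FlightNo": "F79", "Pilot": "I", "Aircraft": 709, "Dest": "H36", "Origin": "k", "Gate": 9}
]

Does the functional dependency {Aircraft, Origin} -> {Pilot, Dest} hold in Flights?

(Aircraft=701, Origin=e): 1 row → {Pilot,Dest} = (Y, H86) ✓
(Aircraft=716, Origin=s): 1 row → {Pilot,Dest} = (K, H47) ✓
(Aircraft=704, Origin=k): 1 row → {Pilot,Dest} = (G, H18) ✓
(Aircraft=701, Origin=b): 2 rows → {Pilot,Dest} = (T, H35), (T, H35) ✓
(Aircraft=701, Origin=k): 2 rows → {Pilot,Dest} = (V, H94), (V, H94) ✓
(Aircraft=704, Origin=g): 1 row → {Pilot,Dest} = (P, H75) ✓
(Aircraft=704, Origin=s): 1 row → {Pilot,Dest} = (X, H42) ✓
(Aircraft=716, Origin=e): 1 row → {Pilot,Dest} = (N, H30) ✓
(Aircraft=704, Origin=b): 2 rows → {Pilot,Dest} = (L, H82), (L, H82) ✓
(Aircraft=709, Origin=b): 1 row → {Pilot,Dest} = (T, H75) ✓
(Aircraft=701, Origin=s): 2 rows → {Pilot,Dest} = (H, H82), (H, H82) ✓
(Aircraft=709, Origin=g): 1 row → {Pilot,Dest} = (G, H18) ✓
(Aircraft=701, Origin=g): 1 row → {Pilot,Dest} = (F, H83) ✓
(Aircraft=709, Origin=k): 1 row → {Pilot,Dest} = (I, H36) ✓
Every {Aircraft, Origin} value is associated with a single {Pilot, Dest} value, so {Aircraft, Origin} -> {Pilot, Dest} holds.

Yes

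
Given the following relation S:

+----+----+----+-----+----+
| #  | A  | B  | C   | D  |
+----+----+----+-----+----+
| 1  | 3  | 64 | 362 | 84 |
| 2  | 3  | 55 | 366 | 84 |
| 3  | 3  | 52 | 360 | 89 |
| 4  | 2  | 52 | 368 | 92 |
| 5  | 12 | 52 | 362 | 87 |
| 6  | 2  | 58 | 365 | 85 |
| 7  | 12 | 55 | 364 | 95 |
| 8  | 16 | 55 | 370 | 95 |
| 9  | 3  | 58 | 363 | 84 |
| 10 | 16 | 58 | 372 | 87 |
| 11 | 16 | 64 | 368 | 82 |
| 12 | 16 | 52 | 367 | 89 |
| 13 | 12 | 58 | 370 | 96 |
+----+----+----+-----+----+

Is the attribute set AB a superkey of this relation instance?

Yes

All 13 rows have distinct AB values, so AB → (all attributes) holds and AB is a superkey.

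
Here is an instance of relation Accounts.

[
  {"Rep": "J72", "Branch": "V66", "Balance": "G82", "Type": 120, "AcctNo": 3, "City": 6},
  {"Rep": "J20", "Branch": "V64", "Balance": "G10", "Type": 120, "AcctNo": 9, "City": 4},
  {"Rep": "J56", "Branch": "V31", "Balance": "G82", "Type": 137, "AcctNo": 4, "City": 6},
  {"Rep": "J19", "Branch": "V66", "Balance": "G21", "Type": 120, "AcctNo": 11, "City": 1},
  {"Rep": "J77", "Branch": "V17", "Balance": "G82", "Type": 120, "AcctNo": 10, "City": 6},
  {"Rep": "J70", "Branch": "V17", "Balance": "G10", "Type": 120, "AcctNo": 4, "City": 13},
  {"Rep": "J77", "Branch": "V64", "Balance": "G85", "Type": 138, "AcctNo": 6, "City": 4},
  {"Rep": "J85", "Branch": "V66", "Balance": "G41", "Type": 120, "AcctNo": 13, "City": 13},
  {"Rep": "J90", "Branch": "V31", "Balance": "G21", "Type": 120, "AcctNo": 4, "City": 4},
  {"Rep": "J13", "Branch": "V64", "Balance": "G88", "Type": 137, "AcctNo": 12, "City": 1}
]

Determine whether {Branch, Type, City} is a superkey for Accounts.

All 10 rows have distinct {Branch, Type, City} values, so {Branch, Type, City} → (all attributes) holds and {Branch, Type, City} is a superkey.

Yes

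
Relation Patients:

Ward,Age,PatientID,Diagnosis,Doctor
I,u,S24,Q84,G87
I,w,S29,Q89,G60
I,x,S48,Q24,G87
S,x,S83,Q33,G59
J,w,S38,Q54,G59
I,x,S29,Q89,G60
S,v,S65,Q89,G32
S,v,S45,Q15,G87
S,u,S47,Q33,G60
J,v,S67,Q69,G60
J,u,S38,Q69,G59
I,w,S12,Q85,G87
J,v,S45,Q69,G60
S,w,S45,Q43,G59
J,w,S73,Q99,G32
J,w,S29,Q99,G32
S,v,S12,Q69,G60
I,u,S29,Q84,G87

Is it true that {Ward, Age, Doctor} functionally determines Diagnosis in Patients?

(Ward=I, Age=u, Doctor=G87): 2 rows → Diagnosis = Q84, Q84 ✓
(Ward=I, Age=w, Doctor=G60): 1 row → Diagnosis = Q89 ✓
(Ward=I, Age=x, Doctor=G87): 1 row → Diagnosis = Q24 ✓
(Ward=S, Age=x, Doctor=G59): 1 row → Diagnosis = Q33 ✓
(Ward=J, Age=w, Doctor=G59): 1 row → Diagnosis = Q54 ✓
(Ward=I, Age=x, Doctor=G60): 1 row → Diagnosis = Q89 ✓
(Ward=S, Age=v, Doctor=G32): 1 row → Diagnosis = Q89 ✓
(Ward=S, Age=v, Doctor=G87): 1 row → Diagnosis = Q15 ✓
(Ward=S, Age=u, Doctor=G60): 1 row → Diagnosis = Q33 ✓
(Ward=J, Age=v, Doctor=G60): 2 rows → Diagnosis = Q69, Q69 ✓
(Ward=J, Age=u, Doctor=G59): 1 row → Diagnosis = Q69 ✓
(Ward=I, Age=w, Doctor=G87): 1 row → Diagnosis = Q85 ✓
(Ward=S, Age=w, Doctor=G59): 1 row → Diagnosis = Q43 ✓
(Ward=J, Age=w, Doctor=G32): 2 rows → Diagnosis = Q99, Q99 ✓
(Ward=S, Age=v, Doctor=G60): 1 row → Diagnosis = Q69 ✓
Every {Ward, Age, Doctor} value is associated with a single Diagnosis value, so {Ward, Age, Doctor} → Diagnosis holds.

Yes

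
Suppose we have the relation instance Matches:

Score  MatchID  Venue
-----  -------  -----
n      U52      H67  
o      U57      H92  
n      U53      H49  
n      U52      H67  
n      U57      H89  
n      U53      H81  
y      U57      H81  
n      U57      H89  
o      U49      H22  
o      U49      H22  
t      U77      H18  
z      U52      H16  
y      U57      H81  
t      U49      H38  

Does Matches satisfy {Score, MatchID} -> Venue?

No

(Score=n, MatchID=U52): 2 rows → Venue = H67, H67 ✓
(Score=o, MatchID=U57): 1 row → Venue = H92 ✓
(Score=n, MatchID=U53): 2 rows → Venue takes values {H49, H81} — violation
(Score=n, MatchID=U57): 2 rows → Venue = H89, H89 ✓
(Score=y, MatchID=U57): 2 rows → Venue = H81, H81 ✓
(Score=o, MatchID=U49): 2 rows → Venue = H22, H22 ✓
(Score=t, MatchID=U77): 1 row → Venue = H18 ✓
(Score=z, MatchID=U52): 1 row → Venue = H16 ✓
(Score=t, MatchID=U49): 1 row → Venue = H38 ✓
Two rows agree on {Score, MatchID} but differ on Venue, so {Score, MatchID} -> Venue does not hold.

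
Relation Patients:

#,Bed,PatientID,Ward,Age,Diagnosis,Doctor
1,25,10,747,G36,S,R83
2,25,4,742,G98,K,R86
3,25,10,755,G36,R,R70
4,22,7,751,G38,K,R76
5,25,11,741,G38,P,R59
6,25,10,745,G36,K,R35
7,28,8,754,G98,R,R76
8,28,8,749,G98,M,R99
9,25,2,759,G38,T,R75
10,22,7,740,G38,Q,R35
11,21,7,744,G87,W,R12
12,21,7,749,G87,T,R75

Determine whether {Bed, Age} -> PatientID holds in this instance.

(Bed=25, Age=G36): rows 1, 3, 6 → PatientID = 10, 10, 10 ✓
(Bed=25, Age=G98): row 2 → PatientID = 4 ✓
(Bed=22, Age=G38): rows 4, 10 → PatientID = 7, 7 ✓
(Bed=25, Age=G38): rows 5, 9 → PatientID takes values {11, 2} — violation
(Bed=28, Age=G98): rows 7, 8 → PatientID = 8, 8 ✓
(Bed=21, Age=G87): rows 11, 12 → PatientID = 7, 7 ✓
Two rows agree on {Bed, Age} but differ on PatientID, so {Bed, Age} -> PatientID does not hold.

No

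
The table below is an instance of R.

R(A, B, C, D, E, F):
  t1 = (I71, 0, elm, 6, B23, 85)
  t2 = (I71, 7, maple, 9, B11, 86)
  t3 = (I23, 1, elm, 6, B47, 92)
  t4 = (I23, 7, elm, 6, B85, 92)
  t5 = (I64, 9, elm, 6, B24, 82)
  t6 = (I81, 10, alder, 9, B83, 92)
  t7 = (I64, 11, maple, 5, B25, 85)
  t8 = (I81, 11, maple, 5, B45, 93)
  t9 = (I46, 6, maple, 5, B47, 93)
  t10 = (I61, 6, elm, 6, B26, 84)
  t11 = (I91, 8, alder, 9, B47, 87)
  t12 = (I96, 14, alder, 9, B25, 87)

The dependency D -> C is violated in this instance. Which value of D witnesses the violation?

9

D=6: rows 1, 3, 4, 5, 10 → C = elm, elm, elm, elm, elm ✓
D=9: rows 2, 6, 11, 12 → C takes values {maple, alder} — violation
D=5: rows 7, 8, 9 → C = maple, maple, maple ✓
The only D value with inconsistent C is D=9.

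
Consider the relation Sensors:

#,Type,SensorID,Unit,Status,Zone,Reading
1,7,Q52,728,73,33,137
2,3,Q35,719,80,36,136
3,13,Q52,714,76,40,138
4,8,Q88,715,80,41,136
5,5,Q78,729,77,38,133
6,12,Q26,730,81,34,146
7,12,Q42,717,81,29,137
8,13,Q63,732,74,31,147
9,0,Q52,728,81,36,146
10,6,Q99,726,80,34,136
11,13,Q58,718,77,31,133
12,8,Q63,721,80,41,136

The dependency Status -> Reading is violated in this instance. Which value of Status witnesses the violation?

81

Status=73: row 1 → Reading = 137 ✓
Status=80: rows 2, 4, 10, 12 → Reading = 136, 136, 136, 136 ✓
Status=76: row 3 → Reading = 138 ✓
Status=77: rows 5, 11 → Reading = 133, 133 ✓
Status=81: rows 6, 7, 9 → Reading takes values {146, 137} — violation
Status=74: row 8 → Reading = 147 ✓
The only Status value with inconsistent Reading is Status=81.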